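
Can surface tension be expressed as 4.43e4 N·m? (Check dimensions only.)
No

surface tension has SI base units: kg / s^2
N·m does NOT reduce to kg / s^2; a valid unit for surface tension would be e.g. N/m.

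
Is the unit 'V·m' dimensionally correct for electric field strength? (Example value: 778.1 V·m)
No

electric field strength has SI base units: kg * m / (A * s^3)
V·m does NOT reduce to kg * m / (A * s^3); a valid unit for electric field strength would be e.g. V/m.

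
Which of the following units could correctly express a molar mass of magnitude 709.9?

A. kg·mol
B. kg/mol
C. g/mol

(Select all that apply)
B, C

molar mass has SI base units: kg / mol

Checking each option against kg / mol:
  A. kg·mol: ✗ does not match
  B. kg/mol: ✓ matches
  C. g/mol: ✓ matches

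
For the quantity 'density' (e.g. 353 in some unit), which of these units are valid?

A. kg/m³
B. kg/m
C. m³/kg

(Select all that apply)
A

density has SI base units: kg / m^3

Checking each option against kg / m^3:
  A. kg/m³: ✓ matches
  B. kg/m: ✗ does not match
  C. m³/kg: ✗ does not match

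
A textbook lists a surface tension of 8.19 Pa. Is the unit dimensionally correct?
No

surface tension has SI base units: kg / s^2
Pa does NOT reduce to kg / s^2; a valid unit for surface tension would be e.g. N/m.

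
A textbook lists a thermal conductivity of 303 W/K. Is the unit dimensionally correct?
No

thermal conductivity has SI base units: kg * m / (s^3 * K)
W/K does NOT reduce to kg * m / (s^3 * K); a valid unit for thermal conductivity would be e.g. W/(m·K).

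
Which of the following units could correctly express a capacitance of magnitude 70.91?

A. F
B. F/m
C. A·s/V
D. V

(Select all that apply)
A, C

capacitance has SI base units: A^2 * s^4 / (kg * m^2)

Checking each option against A^2 * s^4 / (kg * m^2):
  A. F: ✓ matches
  B. F/m: ✗ does not match
  C. A·s/V: ✓ matches
  D. V: ✗ does not match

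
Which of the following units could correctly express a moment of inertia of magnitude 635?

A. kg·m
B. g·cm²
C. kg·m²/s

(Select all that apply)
B

moment of inertia has SI base units: kg * m^2

Checking each option against kg * m^2:
  A. kg·m: ✗ does not match
  B. g·cm²: ✓ matches
  C. kg·m²/s: ✗ does not match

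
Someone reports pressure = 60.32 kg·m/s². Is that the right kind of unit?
No

pressure has SI base units: kg / (m * s^2)
kg·m/s² does NOT reduce to kg / (m * s^2); a valid unit for pressure would be e.g. Pa.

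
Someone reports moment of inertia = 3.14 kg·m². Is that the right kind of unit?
Yes

moment of inertia has SI base units: kg * m^2
kg·m² reduces to the same SI base units, so it is a valid unit for moment of inertia.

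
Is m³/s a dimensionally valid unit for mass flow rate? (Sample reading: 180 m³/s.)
No

mass flow rate has SI base units: kg / s
m³/s does NOT reduce to kg / s; a valid unit for mass flow rate would be e.g. kg/s.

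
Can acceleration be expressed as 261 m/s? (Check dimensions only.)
No

acceleration has SI base units: m / s^2
m/s does NOT reduce to m / s^2; a valid unit for acceleration would be e.g. m/s².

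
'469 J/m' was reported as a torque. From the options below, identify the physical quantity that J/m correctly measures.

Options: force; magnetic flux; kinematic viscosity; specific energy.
force

torque should have units dimensionally equivalent to kg * m^2 / s^2 (e.g. N·m).
The given unit 'J/m' reduces to kg * m / s^2. Of the listed options, that is the dimensionality of force.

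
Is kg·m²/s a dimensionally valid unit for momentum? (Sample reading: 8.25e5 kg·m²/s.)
No

momentum has SI base units: kg * m / s
kg·m²/s does NOT reduce to kg * m / s; a valid unit for momentum would be e.g. kg·m/s.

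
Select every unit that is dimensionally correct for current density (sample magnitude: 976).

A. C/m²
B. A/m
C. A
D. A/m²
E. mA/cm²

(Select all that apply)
D, E

current density has SI base units: A / m^2

Checking each option against A / m^2:
  A. C/m²: ✗ does not match
  B. A/m: ✗ does not match
  C. A: ✗ does not match
  D. A/m²: ✓ matches
  E. mA/cm²: ✓ matches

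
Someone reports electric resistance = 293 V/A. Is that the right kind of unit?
Yes

electric resistance has SI base units: kg * m^2 / (A^2 * s^3)
V/A reduces to the same SI base units, so it is a valid unit for electric resistance.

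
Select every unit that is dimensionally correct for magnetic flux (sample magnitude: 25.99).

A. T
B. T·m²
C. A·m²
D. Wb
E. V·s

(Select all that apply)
B, D, E

magnetic flux has SI base units: kg * m^2 / (A * s^2)

Checking each option against kg * m^2 / (A * s^2):
  A. T: ✗ does not match
  B. T·m²: ✓ matches
  C. A·m²: ✗ does not match
  D. Wb: ✓ matches
  E. V·s: ✓ matches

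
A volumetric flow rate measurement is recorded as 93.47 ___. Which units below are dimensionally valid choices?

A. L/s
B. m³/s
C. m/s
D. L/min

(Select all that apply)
A, B, D

volumetric flow rate has SI base units: m^3 / s

Checking each option against m^3 / s:
  A. L/s: ✓ matches
  B. m³/s: ✓ matches
  C. m/s: ✗ does not match
  D. L/min: ✓ matches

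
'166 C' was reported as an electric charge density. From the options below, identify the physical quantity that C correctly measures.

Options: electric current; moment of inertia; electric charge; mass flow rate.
electric charge

electric charge density should have units dimensionally equivalent to A * s / m^3 (e.g. C/m³).
The given unit 'C' reduces to A * s. Of the listed options, that is the dimensionality of electric charge.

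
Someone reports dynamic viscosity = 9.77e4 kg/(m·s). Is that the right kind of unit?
Yes

dynamic viscosity has SI base units: kg / (m * s)
kg/(m·s) reduces to the same SI base units, so it is a valid unit for dynamic viscosity.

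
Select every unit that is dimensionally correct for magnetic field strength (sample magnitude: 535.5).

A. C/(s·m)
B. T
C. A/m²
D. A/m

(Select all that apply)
A, D

magnetic field strength has SI base units: A / m

Checking each option against A / m:
  A. C/(s·m): ✓ matches
  B. T: ✗ does not match
  C. A/m²: ✗ does not match
  D. A/m: ✓ matches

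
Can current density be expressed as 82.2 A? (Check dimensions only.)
No

current density has SI base units: A / m^2
A does NOT reduce to A / m^2; a valid unit for current density would be e.g. A/m².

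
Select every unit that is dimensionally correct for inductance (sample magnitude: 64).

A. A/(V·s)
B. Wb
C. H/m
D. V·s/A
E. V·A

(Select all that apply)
D

inductance has SI base units: kg * m^2 / (A^2 * s^2)

Checking each option against kg * m^2 / (A^2 * s^2):
  A. A/(V·s): ✗ does not match
  B. Wb: ✗ does not match
  C. H/m: ✗ does not match
  D. V·s/A: ✓ matches
  E. V·A: ✗ does not match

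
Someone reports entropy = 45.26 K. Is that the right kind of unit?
No

entropy has SI base units: kg * m^2 / (s^2 * K)
K does NOT reduce to kg * m^2 / (s^2 * K); a valid unit for entropy would be e.g. J/K.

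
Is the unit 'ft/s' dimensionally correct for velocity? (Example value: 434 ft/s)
Yes

velocity has SI base units: m / s
ft/s reduces to the same SI base units, so it is a valid unit for velocity.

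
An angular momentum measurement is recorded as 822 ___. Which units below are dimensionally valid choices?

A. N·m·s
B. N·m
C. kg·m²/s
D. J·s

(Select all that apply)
A, C, D

angular momentum has SI base units: kg * m^2 / s

Checking each option against kg * m^2 / s:
  A. N·m·s: ✓ matches
  B. N·m: ✗ does not match
  C. kg·m²/s: ✓ matches
  D. J·s: ✓ matches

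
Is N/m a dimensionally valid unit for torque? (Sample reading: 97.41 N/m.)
No

torque has SI base units: kg * m^2 / s^2
N/m does NOT reduce to kg * m^2 / s^2; a valid unit for torque would be e.g. N·m.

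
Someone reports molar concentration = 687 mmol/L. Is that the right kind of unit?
Yes

molar concentration has SI base units: mol / m^3
mmol/L reduces to the same SI base units, so it is a valid unit for molar concentration.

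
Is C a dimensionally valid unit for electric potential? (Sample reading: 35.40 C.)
No

electric potential has SI base units: kg * m^2 / (A * s^3)
C does NOT reduce to kg * m^2 / (A * s^3); a valid unit for electric potential would be e.g. V.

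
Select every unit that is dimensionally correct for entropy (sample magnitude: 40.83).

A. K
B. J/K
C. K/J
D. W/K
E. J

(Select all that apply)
B

entropy has SI base units: kg * m^2 / (s^2 * K)

Checking each option against kg * m^2 / (s^2 * K):
  A. K: ✗ does not match
  B. J/K: ✓ matches
  C. K/J: ✗ does not match
  D. W/K: ✗ does not match
  E. J: ✗ does not match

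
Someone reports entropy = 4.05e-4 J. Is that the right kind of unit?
No

entropy has SI base units: kg * m^2 / (s^2 * K)
J does NOT reduce to kg * m^2 / (s^2 * K); a valid unit for entropy would be e.g. J/K.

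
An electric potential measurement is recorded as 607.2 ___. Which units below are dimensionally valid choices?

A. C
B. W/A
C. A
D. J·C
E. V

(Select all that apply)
B, E

electric potential has SI base units: kg * m^2 / (A * s^3)

Checking each option against kg * m^2 / (A * s^3):
  A. C: ✗ does not match
  B. W/A: ✓ matches
  C. A: ✗ does not match
  D. J·C: ✗ does not match
  E. V: ✓ matches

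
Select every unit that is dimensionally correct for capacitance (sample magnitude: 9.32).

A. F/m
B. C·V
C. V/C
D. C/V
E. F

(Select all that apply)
D, E

capacitance has SI base units: A^2 * s^4 / (kg * m^2)

Checking each option against A^2 * s^4 / (kg * m^2):
  A. F/m: ✗ does not match
  B. C·V: ✗ does not match
  C. V/C: ✗ does not match
  D. C/V: ✓ matches
  E. F: ✓ matches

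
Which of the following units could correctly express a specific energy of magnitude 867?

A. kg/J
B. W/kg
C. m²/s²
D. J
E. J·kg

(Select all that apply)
C

specific energy has SI base units: m^2 / s^2

Checking each option against m^2 / s^2:
  A. kg/J: ✗ does not match
  B. W/kg: ✗ does not match
  C. m²/s²: ✓ matches
  D. J: ✗ does not match
  E. J·kg: ✗ does not match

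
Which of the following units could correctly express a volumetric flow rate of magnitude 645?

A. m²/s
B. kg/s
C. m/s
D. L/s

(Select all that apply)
D

volumetric flow rate has SI base units: m^3 / s

Checking each option against m^3 / s:
  A. m²/s: ✗ does not match
  B. kg/s: ✗ does not match
  C. m/s: ✗ does not match
  D. L/s: ✓ matches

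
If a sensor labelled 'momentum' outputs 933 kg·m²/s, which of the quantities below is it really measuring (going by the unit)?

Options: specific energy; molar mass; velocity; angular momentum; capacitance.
angular momentum

momentum should have units dimensionally equivalent to kg * m / s (e.g. kg·m/s).
The given unit 'kg·m²/s' reduces to kg * m^2 / s. Of the listed options, that is the dimensionality of angular momentum.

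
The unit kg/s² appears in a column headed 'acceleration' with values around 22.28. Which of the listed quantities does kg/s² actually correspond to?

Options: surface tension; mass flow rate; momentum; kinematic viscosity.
surface tension

acceleration should have units dimensionally equivalent to m / s^2 (e.g. m/s²).
The given unit 'kg/s²' reduces to kg / s^2. Of the listed options, that is the dimensionality of surface tension.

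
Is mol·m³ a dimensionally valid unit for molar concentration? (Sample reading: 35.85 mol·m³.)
No

molar concentration has SI base units: mol / m^3
mol·m³ does NOT reduce to mol / m^3; a valid unit for molar concentration would be e.g. mol/m³.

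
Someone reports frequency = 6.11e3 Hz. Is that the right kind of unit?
Yes

frequency has SI base units: 1 / s
Hz reduces to the same SI base units, so it is a valid unit for frequency.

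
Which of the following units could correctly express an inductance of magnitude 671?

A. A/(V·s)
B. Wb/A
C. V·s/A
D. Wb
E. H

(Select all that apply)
B, C, E

inductance has SI base units: kg * m^2 / (A^2 * s^2)

Checking each option against kg * m^2 / (A^2 * s^2):
  A. A/(V·s): ✗ does not match
  B. Wb/A: ✓ matches
  C. V·s/A: ✓ matches
  D. Wb: ✗ does not match
  E. H: ✓ matches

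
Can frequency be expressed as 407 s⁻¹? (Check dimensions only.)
Yes

frequency has SI base units: 1 / s
s⁻¹ reduces to the same SI base units, so it is a valid unit for frequency.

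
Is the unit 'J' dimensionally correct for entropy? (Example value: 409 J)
No

entropy has SI base units: kg * m^2 / (s^2 * K)
J does NOT reduce to kg * m^2 / (s^2 * K); a valid unit for entropy would be e.g. J/K.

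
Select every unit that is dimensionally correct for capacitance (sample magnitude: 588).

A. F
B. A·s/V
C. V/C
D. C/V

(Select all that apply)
A, B, D

capacitance has SI base units: A^2 * s^4 / (kg * m^2)

Checking each option against A^2 * s^4 / (kg * m^2):
  A. F: ✓ matches
  B. A·s/V: ✓ matches
  C. V/C: ✗ does not match
  D. C/V: ✓ matches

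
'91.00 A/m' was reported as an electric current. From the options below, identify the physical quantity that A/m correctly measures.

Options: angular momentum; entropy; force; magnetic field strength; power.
magnetic field strength

electric current should have units dimensionally equivalent to A (e.g. A).
The given unit 'A/m' reduces to A / m. Of the listed options, that is the dimensionality of magnetic field strength.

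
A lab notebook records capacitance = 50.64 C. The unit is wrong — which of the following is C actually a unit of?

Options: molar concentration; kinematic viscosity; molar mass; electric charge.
electric charge

capacitance should have units dimensionally equivalent to A^2 * s^4 / (kg * m^2) (e.g. F).
The given unit 'C' reduces to A * s. Of the listed options, that is the dimensionality of electric charge.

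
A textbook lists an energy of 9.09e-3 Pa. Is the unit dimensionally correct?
No

energy has SI base units: kg * m^2 / s^2
Pa does NOT reduce to kg * m^2 / s^2; a valid unit for energy would be e.g. J.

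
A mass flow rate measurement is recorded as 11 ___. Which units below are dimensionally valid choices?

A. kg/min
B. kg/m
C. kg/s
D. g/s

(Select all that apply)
A, C, D

mass flow rate has SI base units: kg / s

Checking each option against kg / s:
  A. kg/min: ✓ matches
  B. kg/m: ✗ does not match
  C. kg/s: ✓ matches
  D. g/s: ✓ matches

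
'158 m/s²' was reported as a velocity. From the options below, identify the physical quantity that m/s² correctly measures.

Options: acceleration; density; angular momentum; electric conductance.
acceleration

velocity should have units dimensionally equivalent to m / s (e.g. m/s).
The given unit 'm/s²' reduces to m / s^2. Of the listed options, that is the dimensionality of acceleration.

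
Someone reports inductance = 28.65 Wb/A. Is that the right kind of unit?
Yes

inductance has SI base units: kg * m^2 / (A^2 * s^2)
Wb/A reduces to the same SI base units, so it is a valid unit for inductance.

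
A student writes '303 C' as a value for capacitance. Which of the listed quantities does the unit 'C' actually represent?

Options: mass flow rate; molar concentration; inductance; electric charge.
electric charge

capacitance should have units dimensionally equivalent to A^2 * s^4 / (kg * m^2) (e.g. F).
The given unit 'C' reduces to A * s. Of the listed options, that is the dimensionality of electric charge.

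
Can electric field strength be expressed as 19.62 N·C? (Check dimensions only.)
No

electric field strength has SI base units: kg * m / (A * s^3)
N·C does NOT reduce to kg * m / (A * s^3); a valid unit for electric field strength would be e.g. V/m.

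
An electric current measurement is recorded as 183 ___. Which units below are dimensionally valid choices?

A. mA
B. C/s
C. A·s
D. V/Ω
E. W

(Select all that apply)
A, B, D

electric current has SI base units: A

Checking each option against A:
  A. mA: ✓ matches
  B. C/s: ✓ matches
  C. A·s: ✗ does not match
  D. V/Ω: ✓ matches
  E. W: ✗ does not match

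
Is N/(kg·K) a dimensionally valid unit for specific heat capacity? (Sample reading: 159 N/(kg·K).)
No

specific heat capacity has SI base units: m^2 / (s^2 * K)
N/(kg·K) does NOT reduce to m^2 / (s^2 * K); a valid unit for specific heat capacity would be e.g. J/(kg·K).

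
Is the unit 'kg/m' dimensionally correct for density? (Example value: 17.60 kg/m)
No

density has SI base units: kg / m^3
kg/m does NOT reduce to kg / m^3; a valid unit for density would be e.g. kg/m³.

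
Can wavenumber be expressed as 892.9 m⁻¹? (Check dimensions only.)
Yes

wavenumber has SI base units: 1 / m
m⁻¹ reduces to the same SI base units, so it is a valid unit for wavenumber.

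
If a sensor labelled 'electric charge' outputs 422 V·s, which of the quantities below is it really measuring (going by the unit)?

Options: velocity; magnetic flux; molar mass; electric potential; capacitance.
magnetic flux

electric charge should have units dimensionally equivalent to A * s (e.g. C).
The given unit 'V·s' reduces to kg * m^2 / (A * s^2). Of the listed options, that is the dimensionality of magnetic flux.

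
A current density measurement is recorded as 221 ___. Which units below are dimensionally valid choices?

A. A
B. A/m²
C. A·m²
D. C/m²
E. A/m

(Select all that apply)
B

current density has SI base units: A / m^2

Checking each option against A / m^2:
  A. A: ✗ does not match
  B. A/m²: ✓ matches
  C. A·m²: ✗ does not match
  D. C/m²: ✗ does not match
  E. A/m: ✗ does not match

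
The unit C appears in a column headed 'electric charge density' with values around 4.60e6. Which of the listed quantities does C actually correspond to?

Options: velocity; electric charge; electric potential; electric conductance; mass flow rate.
electric charge

electric charge density should have units dimensionally equivalent to A * s / m^3 (e.g. C/m³).
The given unit 'C' reduces to A * s. Of the listed options, that is the dimensionality of electric charge.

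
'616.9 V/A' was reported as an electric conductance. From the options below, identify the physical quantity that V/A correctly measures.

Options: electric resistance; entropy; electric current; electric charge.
electric resistance

electric conductance should have units dimensionally equivalent to A^2 * s^3 / (kg * m^2) (e.g. S).
The given unit 'V/A' reduces to kg * m^2 / (A^2 * s^3). Of the listed options, that is the dimensionality of electric resistance.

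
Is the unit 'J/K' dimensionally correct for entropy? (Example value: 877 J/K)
Yes

entropy has SI base units: kg * m^2 / (s^2 * K)
J/K reduces to the same SI base units, so it is a valid unit for entropy.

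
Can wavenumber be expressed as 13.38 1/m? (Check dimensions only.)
Yes

wavenumber has SI base units: 1 / m
1/m reduces to the same SI base units, so it is a valid unit for wavenumber.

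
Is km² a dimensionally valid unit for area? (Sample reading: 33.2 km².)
Yes

area has SI base units: m^2
km² reduces to the same SI base units, so it is a valid unit for area.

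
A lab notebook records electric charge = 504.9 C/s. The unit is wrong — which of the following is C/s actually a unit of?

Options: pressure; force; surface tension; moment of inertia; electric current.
electric current

electric charge should have units dimensionally equivalent to A * s (e.g. C).
The given unit 'C/s' reduces to A. Of the listed options, that is the dimensionality of electric current.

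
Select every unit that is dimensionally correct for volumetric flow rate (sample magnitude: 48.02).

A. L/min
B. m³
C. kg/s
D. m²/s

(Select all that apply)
A

volumetric flow rate has SI base units: m^3 / s

Checking each option against m^3 / s:
  A. L/min: ✓ matches
  B. m³: ✗ does not match
  C. kg/s: ✗ does not match
  D. m²/s: ✗ does not match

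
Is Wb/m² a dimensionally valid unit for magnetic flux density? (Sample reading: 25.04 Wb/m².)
Yes

magnetic flux density has SI base units: kg / (A * s^2)
Wb/m² reduces to the same SI base units, so it is a valid unit for magnetic flux density.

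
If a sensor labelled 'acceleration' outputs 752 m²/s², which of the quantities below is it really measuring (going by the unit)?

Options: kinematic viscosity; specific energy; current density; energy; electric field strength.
specific energy

acceleration should have units dimensionally equivalent to m / s^2 (e.g. m/s²).
The given unit 'm²/s²' reduces to m^2 / s^2. Of the listed options, that is the dimensionality of specific energy.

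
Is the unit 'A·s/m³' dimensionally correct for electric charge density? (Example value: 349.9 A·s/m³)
Yes

electric charge density has SI base units: A * s / m^3
A·s/m³ reduces to the same SI base units, so it is a valid unit for electric charge density.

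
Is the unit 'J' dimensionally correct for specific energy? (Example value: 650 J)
No

specific energy has SI base units: m^2 / s^2
J does NOT reduce to m^2 / s^2; a valid unit for specific energy would be e.g. J/kg.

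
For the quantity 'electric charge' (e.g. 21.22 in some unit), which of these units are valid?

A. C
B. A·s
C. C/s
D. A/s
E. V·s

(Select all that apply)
A, B

electric charge has SI base units: A * s

Checking each option against A * s:
  A. C: ✓ matches
  B. A·s: ✓ matches
  C. C/s: ✗ does not match
  D. A/s: ✗ does not match
  E. V·s: ✗ does not match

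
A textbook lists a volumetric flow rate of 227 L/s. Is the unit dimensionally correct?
Yes

volumetric flow rate has SI base units: m^3 / s
L/s reduces to the same SI base units, so it is a valid unit for volumetric flow rate.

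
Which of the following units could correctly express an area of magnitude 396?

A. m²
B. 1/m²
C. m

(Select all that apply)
A

area has SI base units: m^2

Checking each option against m^2:
  A. m²: ✓ matches
  B. 1/m²: ✗ does not match
  C. m: ✗ does not match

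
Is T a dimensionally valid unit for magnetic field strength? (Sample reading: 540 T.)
No

magnetic field strength has SI base units: A / m
T does NOT reduce to A / m; a valid unit for magnetic field strength would be e.g. A/m.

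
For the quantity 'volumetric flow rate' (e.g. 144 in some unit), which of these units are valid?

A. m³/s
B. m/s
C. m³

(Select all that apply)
A

volumetric flow rate has SI base units: m^3 / s

Checking each option against m^3 / s:
  A. m³/s: ✓ matches
  B. m/s: ✗ does not match
  C. m³: ✗ does not match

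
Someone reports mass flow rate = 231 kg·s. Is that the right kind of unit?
No

mass flow rate has SI base units: kg / s
kg·s does NOT reduce to kg / s; a valid unit for mass flow rate would be e.g. kg/s.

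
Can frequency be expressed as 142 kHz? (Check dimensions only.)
Yes

frequency has SI base units: 1 / s
kHz reduces to the same SI base units, so it is a valid unit for frequency.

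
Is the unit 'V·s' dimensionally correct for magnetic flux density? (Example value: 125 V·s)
No

magnetic flux density has SI base units: kg / (A * s^2)
V·s does NOT reduce to kg / (A * s^2); a valid unit for magnetic flux density would be e.g. T.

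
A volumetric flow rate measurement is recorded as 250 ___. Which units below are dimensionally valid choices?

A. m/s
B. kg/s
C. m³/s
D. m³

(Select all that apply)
C

volumetric flow rate has SI base units: m^3 / s

Checking each option against m^3 / s:
  A. m/s: ✗ does not match
  B. kg/s: ✗ does not match
  C. m³/s: ✓ matches
  D. m³: ✗ does not match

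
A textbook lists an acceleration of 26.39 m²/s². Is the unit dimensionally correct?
No

acceleration has SI base units: m / s^2
m²/s² does NOT reduce to m / s^2; a valid unit for acceleration would be e.g. m/s².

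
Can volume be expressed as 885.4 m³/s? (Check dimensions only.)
No

volume has SI base units: m^3
m³/s does NOT reduce to m^3; a valid unit for volume would be e.g. m³.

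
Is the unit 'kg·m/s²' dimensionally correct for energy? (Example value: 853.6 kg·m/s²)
No

energy has SI base units: kg * m^2 / s^2
kg·m/s² does NOT reduce to kg * m^2 / s^2; a valid unit for energy would be e.g. J.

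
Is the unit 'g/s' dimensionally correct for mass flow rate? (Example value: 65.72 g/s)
Yes

mass flow rate has SI base units: kg / s
g/s reduces to the same SI base units, so it is a valid unit for mass flow rate.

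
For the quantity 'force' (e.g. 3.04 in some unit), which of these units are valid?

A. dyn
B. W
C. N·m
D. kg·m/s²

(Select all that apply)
A, D

force has SI base units: kg * m / s^2

Checking each option against kg * m / s^2:
  A. dyn: ✓ matches
  B. W: ✗ does not match
  C. N·m: ✗ does not match
  D. kg·m/s²: ✓ matches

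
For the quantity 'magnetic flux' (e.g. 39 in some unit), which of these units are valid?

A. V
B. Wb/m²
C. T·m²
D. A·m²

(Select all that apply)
C

magnetic flux has SI base units: kg * m^2 / (A * s^2)

Checking each option against kg * m^2 / (A * s^2):
  A. V: ✗ does not match
  B. Wb/m²: ✗ does not match
  C. T·m²: ✓ matches
  D. A·m²: ✗ does not match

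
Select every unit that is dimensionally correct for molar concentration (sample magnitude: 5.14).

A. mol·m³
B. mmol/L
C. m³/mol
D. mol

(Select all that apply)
B

molar concentration has SI base units: mol / m^3

Checking each option against mol / m^3:
  A. mol·m³: ✗ does not match
  B. mmol/L: ✓ matches
  C. m³/mol: ✗ does not match
  D. mol: ✗ does not match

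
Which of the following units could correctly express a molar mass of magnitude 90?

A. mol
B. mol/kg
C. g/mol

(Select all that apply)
C

molar mass has SI base units: kg / mol

Checking each option against kg / mol:
  A. mol: ✗ does not match
  B. mol/kg: ✗ does not match
  C. g/mol: ✓ matches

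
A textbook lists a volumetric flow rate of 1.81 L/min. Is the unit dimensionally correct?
Yes

volumetric flow rate has SI base units: m^3 / s
L/min reduces to the same SI base units, so it is a valid unit for volumetric flow rate.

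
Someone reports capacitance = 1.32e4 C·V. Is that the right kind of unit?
No

capacitance has SI base units: A^2 * s^4 / (kg * m^2)
C·V does NOT reduce to A^2 * s^4 / (kg * m^2); a valid unit for capacitance would be e.g. F.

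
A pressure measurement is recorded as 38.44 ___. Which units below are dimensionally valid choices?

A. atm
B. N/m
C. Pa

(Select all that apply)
A, C

pressure has SI base units: kg / (m * s^2)

Checking each option against kg / (m * s^2):
  A. atm: ✓ matches
  B. N/m: ✗ does not match
  C. Pa: ✓ matches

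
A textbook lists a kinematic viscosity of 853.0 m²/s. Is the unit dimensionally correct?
Yes

kinematic viscosity has SI base units: m^2 / s
m²/s reduces to the same SI base units, so it is a valid unit for kinematic viscosity.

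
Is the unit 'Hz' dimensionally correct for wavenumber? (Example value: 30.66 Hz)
No

wavenumber has SI base units: 1 / m
Hz does NOT reduce to 1 / m; a valid unit for wavenumber would be e.g. 1/m.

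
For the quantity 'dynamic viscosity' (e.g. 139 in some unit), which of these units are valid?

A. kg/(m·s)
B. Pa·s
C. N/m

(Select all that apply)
A, B

dynamic viscosity has SI base units: kg / (m * s)

Checking each option against kg / (m * s):
  A. kg/(m·s): ✓ matches
  B. Pa·s: ✓ matches
  C. N/m: ✗ does not match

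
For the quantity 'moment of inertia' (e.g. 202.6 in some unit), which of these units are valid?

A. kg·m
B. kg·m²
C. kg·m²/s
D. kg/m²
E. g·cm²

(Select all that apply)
B, E

moment of inertia has SI base units: kg * m^2

Checking each option against kg * m^2:
  A. kg·m: ✗ does not match
  B. kg·m²: ✓ matches
  C. kg·m²/s: ✗ does not match
  D. kg/m²: ✗ does not match
  E. g·cm²: ✓ matches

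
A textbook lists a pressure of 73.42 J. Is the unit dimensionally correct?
No

pressure has SI base units: kg / (m * s^2)
J does NOT reduce to kg / (m * s^2); a valid unit for pressure would be e.g. Pa.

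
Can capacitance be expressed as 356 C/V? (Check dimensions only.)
Yes

capacitance has SI base units: A^2 * s^4 / (kg * m^2)
C/V reduces to the same SI base units, so it is a valid unit for capacitance.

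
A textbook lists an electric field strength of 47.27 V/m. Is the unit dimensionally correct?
Yes

electric field strength has SI base units: kg * m / (A * s^3)
V/m reduces to the same SI base units, so it is a valid unit for electric field strength.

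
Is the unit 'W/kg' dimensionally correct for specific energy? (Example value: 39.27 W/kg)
No

specific energy has SI base units: m^2 / s^2
W/kg does NOT reduce to m^2 / s^2; a valid unit for specific energy would be e.g. J/kg.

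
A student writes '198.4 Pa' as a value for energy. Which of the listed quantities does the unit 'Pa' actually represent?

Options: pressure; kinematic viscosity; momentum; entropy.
pressure

energy should have units dimensionally equivalent to kg * m^2 / s^2 (e.g. J).
The given unit 'Pa' reduces to kg / (m * s^2). Of the listed options, that is the dimensionality of pressure.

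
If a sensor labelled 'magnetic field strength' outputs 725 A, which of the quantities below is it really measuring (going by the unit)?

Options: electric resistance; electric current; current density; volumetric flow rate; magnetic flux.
electric current

magnetic field strength should have units dimensionally equivalent to A / m (e.g. A/m).
The given unit 'A' reduces to A. Of the listed options, that is the dimensionality of electric current.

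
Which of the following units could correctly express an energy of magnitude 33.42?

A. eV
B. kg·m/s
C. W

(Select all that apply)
A

energy has SI base units: kg * m^2 / s^2

Checking each option against kg * m^2 / s^2:
  A. eV: ✓ matches
  B. kg·m/s: ✗ does not match
  C. W: ✗ does not match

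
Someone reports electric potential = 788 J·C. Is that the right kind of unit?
No

electric potential has SI base units: kg * m^2 / (A * s^3)
J·C does NOT reduce to kg * m^2 / (A * s^3); a valid unit for electric potential would be e.g. V.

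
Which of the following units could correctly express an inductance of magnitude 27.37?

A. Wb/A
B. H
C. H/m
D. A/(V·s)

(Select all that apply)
A, B

inductance has SI base units: kg * m^2 / (A^2 * s^2)

Checking each option against kg * m^2 / (A^2 * s^2):
  A. Wb/A: ✓ matches
  B. H: ✓ matches
  C. H/m: ✗ does not match
  D. A/(V·s): ✗ does not match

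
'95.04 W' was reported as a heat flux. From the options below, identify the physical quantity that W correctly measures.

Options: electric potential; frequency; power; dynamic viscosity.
power

heat flux should have units dimensionally equivalent to kg / s^3 (e.g. W/m²).
The given unit 'W' reduces to kg * m^2 / s^3. Of the listed options, that is the dimensionality of power.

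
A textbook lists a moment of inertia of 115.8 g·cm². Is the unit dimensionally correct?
Yes

moment of inertia has SI base units: kg * m^2
g·cm² reduces to the same SI base units, so it is a valid unit for moment of inertia.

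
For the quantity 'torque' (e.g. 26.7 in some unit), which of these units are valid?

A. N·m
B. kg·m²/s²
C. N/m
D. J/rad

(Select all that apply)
A, B, D

torque has SI base units: kg * m^2 / s^2

Checking each option against kg * m^2 / s^2:
  A. N·m: ✓ matches
  B. kg·m²/s²: ✓ matches
  C. N/m: ✗ does not match
  D. J/rad: ✓ matches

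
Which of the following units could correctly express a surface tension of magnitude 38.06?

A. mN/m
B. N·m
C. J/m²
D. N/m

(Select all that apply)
A, C, D

surface tension has SI base units: kg / s^2

Checking each option against kg / s^2:
  A. mN/m: ✓ matches
  B. N·m: ✗ does not match
  C. J/m²: ✓ matches
  D. N/m: ✓ matches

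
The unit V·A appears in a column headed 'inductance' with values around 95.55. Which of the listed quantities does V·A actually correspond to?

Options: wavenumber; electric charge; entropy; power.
power

inductance should have units dimensionally equivalent to kg * m^2 / (A^2 * s^2) (e.g. H).
The given unit 'V·A' reduces to kg * m^2 / s^3. Of the listed options, that is the dimensionality of power.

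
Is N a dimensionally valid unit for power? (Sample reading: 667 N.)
No

power has SI base units: kg * m^2 / s^3
N does NOT reduce to kg * m^2 / s^3; a valid unit for power would be e.g. W.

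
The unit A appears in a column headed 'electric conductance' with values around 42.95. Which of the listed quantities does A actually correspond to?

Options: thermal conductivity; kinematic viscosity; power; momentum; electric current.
electric current

electric conductance should have units dimensionally equivalent to A^2 * s^3 / (kg * m^2) (e.g. S).
The given unit 'A' reduces to A. Of the listed options, that is the dimensionality of electric current.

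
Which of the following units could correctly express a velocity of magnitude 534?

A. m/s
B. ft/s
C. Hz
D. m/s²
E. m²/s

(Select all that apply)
A, B

velocity has SI base units: m / s

Checking each option against m / s:
  A. m/s: ✓ matches
  B. ft/s: ✓ matches
  C. Hz: ✗ does not match
  D. m/s²: ✗ does not match
  E. m²/s: ✗ does not match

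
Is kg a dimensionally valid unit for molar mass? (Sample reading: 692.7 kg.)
No

molar mass has SI base units: kg / mol
kg does NOT reduce to kg / mol; a valid unit for molar mass would be e.g. kg/mol.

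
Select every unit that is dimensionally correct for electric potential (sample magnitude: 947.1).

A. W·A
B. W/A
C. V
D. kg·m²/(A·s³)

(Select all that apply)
B, C, D

electric potential has SI base units: kg * m^2 / (A * s^3)

Checking each option against kg * m^2 / (A * s^3):
  A. W·A: ✗ does not match
  B. W/A: ✓ matches
  C. V: ✓ matches
  D. kg·m²/(A·s³): ✓ matches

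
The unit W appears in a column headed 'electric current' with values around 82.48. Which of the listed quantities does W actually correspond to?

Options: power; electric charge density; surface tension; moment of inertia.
power

electric current should have units dimensionally equivalent to A (e.g. A).
The given unit 'W' reduces to kg * m^2 / s^3. Of the listed options, that is the dimensionality of power.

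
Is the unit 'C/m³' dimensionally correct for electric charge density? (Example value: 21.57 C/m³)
Yes

electric charge density has SI base units: A * s / m^3
C/m³ reduces to the same SI base units, so it is a valid unit for electric charge density.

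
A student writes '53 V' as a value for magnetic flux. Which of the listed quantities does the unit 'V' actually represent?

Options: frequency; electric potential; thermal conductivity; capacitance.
electric potential

magnetic flux should have units dimensionally equivalent to kg * m^2 / (A * s^2) (e.g. Wb).
The given unit 'V' reduces to kg * m^2 / (A * s^3). Of the listed options, that is the dimensionality of electric potential.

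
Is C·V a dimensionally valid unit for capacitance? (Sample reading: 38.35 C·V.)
No

capacitance has SI base units: A^2 * s^4 / (kg * m^2)
C·V does NOT reduce to A^2 * s^4 / (kg * m^2); a valid unit for capacitance would be e.g. F.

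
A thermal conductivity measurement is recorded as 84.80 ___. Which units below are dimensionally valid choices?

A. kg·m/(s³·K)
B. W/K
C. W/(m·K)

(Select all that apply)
A, C

thermal conductivity has SI base units: kg * m / (s^3 * K)

Checking each option against kg * m / (s^3 * K):
  A. kg·m/(s³·K): ✓ matches
  B. W/K: ✗ does not match
  C. W/(m·K): ✓ matches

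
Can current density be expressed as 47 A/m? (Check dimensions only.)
No

current density has SI base units: A / m^2
A/m does NOT reduce to A / m^2; a valid unit for current density would be e.g. A/m².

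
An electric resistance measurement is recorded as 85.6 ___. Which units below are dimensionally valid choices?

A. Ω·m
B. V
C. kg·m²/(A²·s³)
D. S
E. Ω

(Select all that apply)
C, E

electric resistance has SI base units: kg * m^2 / (A^2 * s^3)

Checking each option against kg * m^2 / (A^2 * s^3):
  A. Ω·m: ✗ does not match
  B. V: ✗ does not match
  C. kg·m²/(A²·s³): ✓ matches
  D. S: ✗ does not match
  E. Ω: ✓ matches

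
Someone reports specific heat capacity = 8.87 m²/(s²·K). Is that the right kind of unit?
Yes

specific heat capacity has SI base units: m^2 / (s^2 * K)
m²/(s²·K) reduces to the same SI base units, so it is a valid unit for specific heat capacity.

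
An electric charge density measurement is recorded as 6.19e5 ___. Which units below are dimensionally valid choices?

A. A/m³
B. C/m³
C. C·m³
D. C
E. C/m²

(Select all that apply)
B

electric charge density has SI base units: A * s / m^3

Checking each option against A * s / m^3:
  A. A/m³: ✗ does not match
  B. C/m³: ✓ matches
  C. C·m³: ✗ does not match
  D. C: ✗ does not match
  E. C/m²: ✗ does not match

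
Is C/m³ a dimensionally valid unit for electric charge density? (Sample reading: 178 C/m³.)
Yes

electric charge density has SI base units: A * s / m^3
C/m³ reduces to the same SI base units, so it is a valid unit for electric charge density.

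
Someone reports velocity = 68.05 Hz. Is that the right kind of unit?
No

velocity has SI base units: m / s
Hz does NOT reduce to m / s; a valid unit for velocity would be e.g. m/s.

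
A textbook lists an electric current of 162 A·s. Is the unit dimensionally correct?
No

electric current has SI base units: A
A·s does NOT reduce to A; a valid unit for electric current would be e.g. A.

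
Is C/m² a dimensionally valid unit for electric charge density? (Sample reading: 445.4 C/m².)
No

electric charge density has SI base units: A * s / m^3
C/m² does NOT reduce to A * s / m^3; a valid unit for electric charge density would be e.g. C/m³.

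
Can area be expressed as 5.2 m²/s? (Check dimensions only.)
No

area has SI base units: m^2
m²/s does NOT reduce to m^2; a valid unit for area would be e.g. m².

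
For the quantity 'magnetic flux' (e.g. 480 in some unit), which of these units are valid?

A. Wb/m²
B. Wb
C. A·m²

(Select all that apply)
B

magnetic flux has SI base units: kg * m^2 / (A * s^2)

Checking each option against kg * m^2 / (A * s^2):
  A. Wb/m²: ✗ does not match
  B. Wb: ✓ matches
  C. A·m²: ✗ does not match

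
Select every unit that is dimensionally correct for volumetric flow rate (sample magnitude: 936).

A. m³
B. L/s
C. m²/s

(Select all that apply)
B

volumetric flow rate has SI base units: m^3 / s

Checking each option against m^3 / s:
  A. m³: ✗ does not match
  B. L/s: ✓ matches
  C. m²/s: ✗ does not match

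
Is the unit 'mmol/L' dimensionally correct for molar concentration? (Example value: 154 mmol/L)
Yes

molar concentration has SI base units: mol / m^3
mmol/L reduces to the same SI base units, so it is a valid unit for molar concentration.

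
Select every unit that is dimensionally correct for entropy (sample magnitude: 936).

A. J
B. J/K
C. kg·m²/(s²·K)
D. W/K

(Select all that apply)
B, C

entropy has SI base units: kg * m^2 / (s^2 * K)

Checking each option against kg * m^2 / (s^2 * K):
  A. J: ✗ does not match
  B. J/K: ✓ matches
  C. kg·m²/(s²·K): ✓ matches
  D. W/K: ✗ does not match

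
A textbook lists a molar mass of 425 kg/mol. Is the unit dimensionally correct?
Yes

molar mass has SI base units: kg / mol
kg/mol reduces to the same SI base units, so it is a valid unit for molar mass.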